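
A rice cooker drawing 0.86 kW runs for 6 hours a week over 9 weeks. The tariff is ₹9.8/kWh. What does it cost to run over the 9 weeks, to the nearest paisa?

₹455.11

Runtime = 6 h/week × 9 weeks = 54 h
Energy = 0.86 kW × 54 h = 46.44 kWh
Cost = 46.44 kWh × ₹9.8/kWh = ₹455.11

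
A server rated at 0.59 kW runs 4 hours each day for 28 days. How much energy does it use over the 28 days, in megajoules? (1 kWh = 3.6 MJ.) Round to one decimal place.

Runtime = 4 h/day × 28 days = 112 h
Energy = 0.59 kW × 112 h = 66.08 kWh
= 66.08 × 3.6 MJ = 237.9 MJ

237.9 MJ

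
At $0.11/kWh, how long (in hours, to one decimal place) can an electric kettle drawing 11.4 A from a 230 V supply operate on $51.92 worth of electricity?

Power = 11.4 A × 230 V = 2622 W = 2.622 kW
Energy available = $51.92 ÷ $0.11/kWh = 472 kWh
Hours = 472 kWh ÷ 2.622 kW = 180.0 h

180.0 h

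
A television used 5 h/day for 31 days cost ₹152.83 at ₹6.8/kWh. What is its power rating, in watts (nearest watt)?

Energy = ₹152.83 ÷ ₹6.8/kWh = 22.475 kWh
Runtime = 5 h/day × 31 days = 155 h
Power = 22.475 kWh ÷ 155 h = 0.145 kW = 145 W

145 W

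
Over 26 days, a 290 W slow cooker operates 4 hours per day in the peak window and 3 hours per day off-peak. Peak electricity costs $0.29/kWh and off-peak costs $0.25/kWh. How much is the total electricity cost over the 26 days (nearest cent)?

Peak energy = 0.29 kW × 4 h × 26 = 30.16 kWh
Off-peak energy = 0.29 kW × 3 h × 26 = 22.62 kWh
Cost = 30.16 × $0.29 + 22.62 × $0.25 = $8.7464 + $5.655 = $14.40

$14.40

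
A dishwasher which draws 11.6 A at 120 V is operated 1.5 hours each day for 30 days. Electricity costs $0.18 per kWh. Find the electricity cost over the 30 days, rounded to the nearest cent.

$11.28

Power = 11.6 A × 120 V = 1392 W = 1.392 kW
Runtime = 1.5 h/day × 30 days = 45 h
Energy = 1.392 kW × 45 h = 62.64 kWh
Cost = 62.64 kWh × $0.18/kWh = $11.28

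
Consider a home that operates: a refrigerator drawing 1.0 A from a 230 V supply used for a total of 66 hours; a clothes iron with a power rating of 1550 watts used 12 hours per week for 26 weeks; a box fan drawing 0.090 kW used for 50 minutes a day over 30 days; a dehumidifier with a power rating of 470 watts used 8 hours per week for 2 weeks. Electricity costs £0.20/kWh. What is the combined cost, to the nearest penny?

£101.71

refrigerator: Power = 1.0 A × 230 V = 230 W = 0.23 kW
refrigerator: 0.23 kW × 66 h = 15.18 kWh
clothes iron: Runtime = 12 h/week × 26 weeks = 312 h
clothes iron: 1.55 kW × 312 h = 483.6 kWh
box fan: Runtime = 50 min × 30 = 1500 min = 25 h
box fan: 0.09 kW × 25 h = 2.25 kWh
dehumidifier: Runtime = 8 h/week × 2 weeks = 16 h
dehumidifier: 0.47 kW × 16 h = 7.52 kWh
Total energy = 508.55 kWh
Cost = 508.55 × £0.20 = £101.71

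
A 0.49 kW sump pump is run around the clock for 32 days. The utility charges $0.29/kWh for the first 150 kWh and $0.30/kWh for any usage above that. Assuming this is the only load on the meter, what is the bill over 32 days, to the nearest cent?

Runtime = 24 h × 32 = 768 h
Energy = 0.49 kW × 768 h = 376.32 kWh
Tier 1 (0–150 kWh): 150 × $0.29 = $43.5
Above 150 kWh: 226.32 × $0.30 = $67.896
Bill = $111.40

$111.40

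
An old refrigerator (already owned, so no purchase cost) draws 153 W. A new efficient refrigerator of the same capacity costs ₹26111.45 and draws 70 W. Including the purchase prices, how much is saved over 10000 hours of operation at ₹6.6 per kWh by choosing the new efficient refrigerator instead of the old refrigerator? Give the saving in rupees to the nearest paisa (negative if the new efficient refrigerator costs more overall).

-₹20633.45

old refrigerator: ₹0.00 + (153/1000) kW × 10000 h × ₹6.6 = ₹0.00 + ₹10098 = ₹10098
new efficient refrigerator: ₹26111.45 + (70/1000) kW × 10000 h × ₹6.6 = ₹26111.45 + ₹4620 = ₹30731.45
Saving = ₹10098 − ₹30731.45 = −₹20633.45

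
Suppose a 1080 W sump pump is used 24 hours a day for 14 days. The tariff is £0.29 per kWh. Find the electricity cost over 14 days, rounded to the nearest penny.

Runtime = 24 h × 14 = 336 h
Energy = 1.08 kW × 336 h = 362.88 kWh
Cost = 362.88 kWh × £0.29/kWh = £105.24

£105.24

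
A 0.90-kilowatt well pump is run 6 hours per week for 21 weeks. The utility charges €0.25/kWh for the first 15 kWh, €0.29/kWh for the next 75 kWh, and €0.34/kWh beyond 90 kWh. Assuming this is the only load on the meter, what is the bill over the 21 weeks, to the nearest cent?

€33.46

Runtime = 6 h/week × 21 weeks = 126 h
Energy = 0.9 kW × 126 h = 113.4 kWh
Tier 1 (0–15 kWh): 15 × €0.25 = €3.75
Tier 2 (15–90 kWh): 75 × €0.29 = €21.75
Above 90 kWh: 23.4 × €0.34 = €7.956
Bill = €33.46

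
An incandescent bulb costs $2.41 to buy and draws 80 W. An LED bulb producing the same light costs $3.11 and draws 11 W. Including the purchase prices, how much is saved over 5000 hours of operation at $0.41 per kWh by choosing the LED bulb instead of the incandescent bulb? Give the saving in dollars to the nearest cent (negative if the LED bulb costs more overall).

incandescent bulb: $2.41 + (80/1000) kW × 5000 h × $0.41 = $2.41 + $164 = $166.41
LED bulb: $3.11 + (11/1000) kW × 5000 h × $0.41 = $3.11 + $22.55 = $25.66
Saving = $166.41 − $25.66 = $140.75

$140.75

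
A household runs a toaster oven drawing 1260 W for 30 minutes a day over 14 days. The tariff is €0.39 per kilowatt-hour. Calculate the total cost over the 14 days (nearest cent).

€3.44

Runtime = 30 min × 14 = 420 min = 7 h
Energy = 1.26 kW × 7 h = 8.82 kWh
Cost = 8.82 kWh × €0.39/kWh = €3.44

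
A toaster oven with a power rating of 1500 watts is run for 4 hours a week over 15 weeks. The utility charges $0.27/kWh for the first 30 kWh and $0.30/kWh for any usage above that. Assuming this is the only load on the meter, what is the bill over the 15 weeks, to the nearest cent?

Runtime = 4 h/week × 15 weeks = 60 h
Energy = 1.5 kW × 60 h = 90 kWh
Tier 1 (0–30 kWh): 30 × $0.27 = $8.1
Above 30 kWh: 60 × $0.30 = $18
Bill = $26.10

$26.10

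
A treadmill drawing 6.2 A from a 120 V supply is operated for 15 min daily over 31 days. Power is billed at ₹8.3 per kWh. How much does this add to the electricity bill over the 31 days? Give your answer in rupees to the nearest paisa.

Power = 6.2 A × 120 V = 744 W = 0.744 kW
Runtime = 15 min × 31 = 465 min = 7.75 h
Energy = 0.744 kW × 7.75 h = 5.766 kWh
Cost = 5.766 kWh × ₹8.3/kWh = ₹47.86

₹47.86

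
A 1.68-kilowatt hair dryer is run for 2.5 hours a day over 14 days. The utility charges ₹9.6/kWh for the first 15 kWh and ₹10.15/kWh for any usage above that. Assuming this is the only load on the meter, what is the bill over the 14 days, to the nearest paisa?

Runtime = 2.5 h/day × 14 days = 35 h
Energy = 1.68 kW × 35 h = 58.8 kWh
Tier 1 (0–15 kWh): 15 × ₹9.6 = ₹144
Above 15 kWh: 43.8 × ₹10.15 = ₹444.57
Bill = ₹588.57

₹588.57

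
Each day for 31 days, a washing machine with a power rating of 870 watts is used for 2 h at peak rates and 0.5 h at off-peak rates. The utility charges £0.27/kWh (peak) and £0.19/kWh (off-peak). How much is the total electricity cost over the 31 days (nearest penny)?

£17.13

Peak energy = 0.87 kW × 2 h × 31 = 53.94 kWh
Off-peak energy = 0.87 kW × 0.5 h × 31 = 13.485 kWh
Cost = 53.94 × £0.27 + 13.485 × £0.19 = £14.5638 + £2.56215 = £17.13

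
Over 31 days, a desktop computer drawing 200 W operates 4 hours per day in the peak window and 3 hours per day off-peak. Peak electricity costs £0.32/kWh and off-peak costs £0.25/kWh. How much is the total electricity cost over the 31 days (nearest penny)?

£12.59

Peak energy = 0.2 kW × 4 h × 31 = 24.8 kWh
Off-peak energy = 0.2 kW × 3 h × 31 = 18.6 kWh
Cost = 24.8 × £0.32 + 18.6 × £0.25 = £7.936 + £4.65 = £12.59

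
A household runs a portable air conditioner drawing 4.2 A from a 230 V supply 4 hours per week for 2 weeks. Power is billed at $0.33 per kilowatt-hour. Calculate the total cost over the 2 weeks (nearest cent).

$2.55

Power = 4.2 A × 230 V = 966 W = 0.966 kW
Runtime = 4 h/week × 2 weeks = 8 h
Energy = 0.966 kW × 8 h = 7.728 kWh
Cost = 7.728 kWh × $0.33/kWh = $2.55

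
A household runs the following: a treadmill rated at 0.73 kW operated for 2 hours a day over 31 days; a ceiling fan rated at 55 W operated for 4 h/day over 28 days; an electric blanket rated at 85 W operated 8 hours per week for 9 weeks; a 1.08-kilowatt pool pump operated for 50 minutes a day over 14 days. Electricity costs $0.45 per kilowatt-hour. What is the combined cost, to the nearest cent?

$31.56

treadmill: Runtime = 2 h/day × 31 days = 62 h
treadmill: 0.73 kW × 62 h = 45.26 kWh
ceiling fan: Runtime = 4 h/day × 28 days = 112 h
ceiling fan: 0.055 kW × 112 h = 6.16 kWh
electric blanket: Runtime = 8 h/week × 9 weeks = 72 h
electric blanket: 0.085 kW × 72 h = 6.12 kWh
pool pump: Runtime = 50 min × 14 = 700 min = 11.666666… h
pool pump: 1.08 kW × 11.666666… h = 12.6 kWh
Total energy = 70.14 kWh
Cost = 70.14 × $0.45 = $31.56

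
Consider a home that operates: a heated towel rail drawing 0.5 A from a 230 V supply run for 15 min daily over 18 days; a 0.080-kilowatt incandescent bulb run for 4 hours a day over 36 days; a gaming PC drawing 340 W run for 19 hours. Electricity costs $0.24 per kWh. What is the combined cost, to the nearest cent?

heated towel rail: Power = 0.5 A × 230 V = 115 W = 0.115 kW
heated towel rail: Runtime = 15 min × 18 = 270 min = 4.5 h
heated towel rail: 0.115 kW × 4.5 h = 0.5175 kWh
incandescent bulb: Runtime = 4 h/day × 36 days = 144 h
incandescent bulb: 0.08 kW × 144 h = 11.52 kWh
gaming PC: 0.34 kW × 19 h = 6.46 kWh
Total energy = 18.4975 kWh
Cost = 18.4975 × $0.24 = $4.44

$4.44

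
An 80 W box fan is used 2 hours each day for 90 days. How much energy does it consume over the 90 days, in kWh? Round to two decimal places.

Runtime = 2 h/day × 90 days = 180 h
Energy = 0.08 kW × 180 h = 14.4 kWh

14.40 kWh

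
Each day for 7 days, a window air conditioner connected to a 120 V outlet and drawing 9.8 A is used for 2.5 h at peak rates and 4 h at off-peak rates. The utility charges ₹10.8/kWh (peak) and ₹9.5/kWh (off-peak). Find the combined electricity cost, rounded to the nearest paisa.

₹535.08

Power = 9.8 A × 120 V = 1176 W = 1.176 kW
Peak energy = 1.176 kW × 2.5 h × 7 = 20.58 kWh
Off-peak energy = 1.176 kW × 4 h × 7 = 32.928 kWh
Cost = 20.58 × ₹10.8 + 32.928 × ₹9.5 = ₹222.264 + ₹312.816 = ₹535.08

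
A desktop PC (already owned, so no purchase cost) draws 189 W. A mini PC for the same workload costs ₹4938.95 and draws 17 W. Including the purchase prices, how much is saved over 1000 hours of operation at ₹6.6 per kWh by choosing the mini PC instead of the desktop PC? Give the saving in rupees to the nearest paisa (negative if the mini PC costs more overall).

-₹3803.75

desktop PC: ₹0.00 + (189/1000) kW × 1000 h × ₹6.6 = ₹0.00 + ₹1247.4 = ₹1247.4
mini PC: ₹4938.95 + (17/1000) kW × 1000 h × ₹6.6 = ₹4938.95 + ₹112.2 = ₹5051.15
Saving = ₹1247.4 − ₹5051.15 = −₹3803.75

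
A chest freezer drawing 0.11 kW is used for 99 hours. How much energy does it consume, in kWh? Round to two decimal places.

Energy = 0.11 kW × 99 h = 10.89 kWh

10.89 kWh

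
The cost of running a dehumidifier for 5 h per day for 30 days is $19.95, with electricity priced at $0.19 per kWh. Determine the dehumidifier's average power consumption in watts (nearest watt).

Energy = $19.95 ÷ $0.19/kWh = 105 kWh
Runtime = 5 h/day × 30 days = 150 h
Power = 105 kWh ÷ 150 h = 0.7 kW = 700 W

700 W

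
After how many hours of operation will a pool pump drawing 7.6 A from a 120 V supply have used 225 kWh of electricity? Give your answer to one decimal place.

246.7 h

Power = 7.6 A × 120 V = 912 W = 0.912 kW
Hours = 225 kWh ÷ 0.912 kW = 246.7 h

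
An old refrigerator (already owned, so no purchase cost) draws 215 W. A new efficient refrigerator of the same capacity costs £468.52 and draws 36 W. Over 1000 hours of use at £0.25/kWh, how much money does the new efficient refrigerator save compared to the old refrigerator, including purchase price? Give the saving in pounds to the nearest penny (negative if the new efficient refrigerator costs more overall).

-£423.77

old refrigerator: £0.00 + (215/1000) kW × 1000 h × £0.25 = £0.00 + £53.75 = £53.75
new efficient refrigerator: £468.52 + (36/1000) kW × 1000 h × £0.25 = £468.52 + £9 = £477.52
Saving = £53.75 − £477.52 = −£423.77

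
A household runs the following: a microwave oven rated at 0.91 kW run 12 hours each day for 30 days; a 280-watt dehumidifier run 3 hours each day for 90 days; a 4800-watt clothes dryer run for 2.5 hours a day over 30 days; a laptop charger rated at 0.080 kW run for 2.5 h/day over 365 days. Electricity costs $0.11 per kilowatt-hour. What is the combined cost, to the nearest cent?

microwave oven: Runtime = 12 h/day × 30 days = 360 h
microwave oven: 0.91 kW × 360 h = 327.6 kWh
dehumidifier: Runtime = 3 h/day × 90 days = 270 h
dehumidifier: 0.28 kW × 270 h = 75.6 kWh
clothes dryer: Runtime = 2.5 h/day × 30 days = 75 h
clothes dryer: 4.8 kW × 75 h = 360 kWh
laptop charger: Runtime = 2.5 h/day × 365 days = 912.5 h
laptop charger: 0.08 kW × 912.5 h = 73 kWh
Total energy = 836.2 kWh
Cost = 836.2 × $0.11 = $91.98

$91.98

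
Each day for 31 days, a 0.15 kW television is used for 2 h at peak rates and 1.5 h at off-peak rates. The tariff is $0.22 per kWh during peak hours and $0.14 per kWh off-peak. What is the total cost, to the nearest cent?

Peak energy = 0.15 kW × 2 h × 31 = 9.3 kWh
Off-peak energy = 0.15 kW × 1.5 h × 31 = 6.975 kWh
Cost = 9.3 × $0.22 + 6.975 × $0.14 = $2.046 + $0.9765 = $3.02

$3.02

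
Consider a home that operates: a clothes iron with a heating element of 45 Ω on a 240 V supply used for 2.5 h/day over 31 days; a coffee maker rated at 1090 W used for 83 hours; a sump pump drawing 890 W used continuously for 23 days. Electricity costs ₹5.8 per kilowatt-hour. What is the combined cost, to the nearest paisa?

clothes iron: Power = V²/R = 240²/45 = 1280 W = 1.28 kW
clothes iron: Runtime = 2.5 h/day × 31 days = 77.5 h
clothes iron: 1.28 kW × 77.5 h = 99.2 kWh
coffee maker: 1.09 kW × 83 h = 90.47 kWh
sump pump: Runtime = 24 h × 23 = 552 h
sump pump: 0.89 kW × 552 h = 491.28 kWh
Total energy = 680.95 kWh
Cost = 680.95 × ₹5.8 = ₹3949.51

₹3949.51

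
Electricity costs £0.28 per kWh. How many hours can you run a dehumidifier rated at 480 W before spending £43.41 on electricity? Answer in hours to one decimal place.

Energy available = £43.41 ÷ £0.28/kWh = 155.0357 kWh
Hours = 155.0357 kWh ÷ 0.48 kW = 323.0 h

323.0 h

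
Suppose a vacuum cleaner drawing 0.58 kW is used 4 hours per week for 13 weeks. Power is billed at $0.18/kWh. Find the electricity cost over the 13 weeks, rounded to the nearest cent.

Runtime = 4 h/week × 13 weeks = 52 h
Energy = 0.58 kW × 52 h = 30.16 kWh
Cost = 30.16 kWh × $0.18/kWh = $5.43

$5.43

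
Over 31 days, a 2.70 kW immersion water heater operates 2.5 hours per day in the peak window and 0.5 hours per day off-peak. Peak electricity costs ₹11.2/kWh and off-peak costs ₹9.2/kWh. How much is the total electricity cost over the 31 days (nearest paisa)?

₹2728.62

Peak energy = 2.7 kW × 2.5 h × 31 = 209.25 kWh
Off-peak energy = 2.7 kW × 0.5 h × 31 = 41.85 kWh
Cost = 209.25 × ₹11.2 + 41.85 × ₹9.2 = ₹2343.6 + ₹385.02 = ₹2728.62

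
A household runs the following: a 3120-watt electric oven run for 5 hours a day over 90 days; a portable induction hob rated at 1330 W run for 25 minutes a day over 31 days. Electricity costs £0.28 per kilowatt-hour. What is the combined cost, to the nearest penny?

£397.93

electric oven: Runtime = 5 h/day × 90 days = 450 h
electric oven: 3.12 kW × 450 h = 1404 kWh
portable induction hob: Runtime = 25 min × 31 = 775 min = 12.916666… h
portable induction hob: 1.33 kW × 12.916666… h = 17.179166… kWh
Total energy = 1421.179166… kWh
Cost = 1421.179166… × £0.28 = £397.93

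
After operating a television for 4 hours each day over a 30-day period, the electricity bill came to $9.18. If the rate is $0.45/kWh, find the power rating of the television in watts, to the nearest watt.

Energy = $9.18 ÷ $0.45/kWh = 20.4 kWh
Runtime = 4 h/day × 30 days = 120 h
Power = 20.4 kWh ÷ 120 h = 0.17 kW = 170 W

170 W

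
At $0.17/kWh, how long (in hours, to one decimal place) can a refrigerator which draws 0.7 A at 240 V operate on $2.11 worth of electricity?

73.9 h

Power = 0.7 A × 240 V = 168 W = 0.168 kW
Energy available = $2.11 ÷ $0.17/kWh = 12.4118 kWh
Hours = 12.4118 kWh ÷ 0.168 kW = 73.9 h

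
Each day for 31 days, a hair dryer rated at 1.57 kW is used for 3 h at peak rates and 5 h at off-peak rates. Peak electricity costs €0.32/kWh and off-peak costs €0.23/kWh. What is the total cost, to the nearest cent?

€102.69

Peak energy = 1.57 kW × 3 h × 31 = 146.01 kWh
Off-peak energy = 1.57 kW × 5 h × 31 = 243.35 kWh
Cost = 146.01 × €0.32 + 243.35 × €0.23 = €46.7232 + €55.9705 = €102.69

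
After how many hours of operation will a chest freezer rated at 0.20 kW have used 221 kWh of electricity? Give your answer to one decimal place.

1105.0 h

Hours = 221 kWh ÷ 0.2 kW = 1105.0 h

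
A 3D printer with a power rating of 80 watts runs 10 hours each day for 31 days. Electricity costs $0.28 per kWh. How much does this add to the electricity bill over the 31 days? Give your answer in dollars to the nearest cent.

Runtime = 10 h/day × 31 days = 310 h
Energy = 0.08 kW × 310 h = 24.8 kWh
Cost = 24.8 kWh × $0.28/kWh = $6.94

$6.94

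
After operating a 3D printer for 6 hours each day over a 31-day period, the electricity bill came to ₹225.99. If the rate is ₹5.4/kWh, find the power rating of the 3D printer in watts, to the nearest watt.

225 W

Energy = ₹225.99 ÷ ₹5.4/kWh = 41.85 kWh
Runtime = 6 h/day × 31 days = 186 h
Power = 41.85 kWh ÷ 186 h = 0.225 kW = 225 W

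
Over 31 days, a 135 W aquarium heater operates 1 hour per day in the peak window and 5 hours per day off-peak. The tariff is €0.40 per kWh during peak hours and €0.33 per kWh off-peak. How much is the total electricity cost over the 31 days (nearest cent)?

Peak energy = 0.135 kW × 1 h × 31 = 4.185 kWh
Off-peak energy = 0.135 kW × 5 h × 31 = 20.925 kWh
Cost = 4.185 × €0.40 + 20.925 × €0.33 = €1.674 + €6.90525 = €8.58

€8.58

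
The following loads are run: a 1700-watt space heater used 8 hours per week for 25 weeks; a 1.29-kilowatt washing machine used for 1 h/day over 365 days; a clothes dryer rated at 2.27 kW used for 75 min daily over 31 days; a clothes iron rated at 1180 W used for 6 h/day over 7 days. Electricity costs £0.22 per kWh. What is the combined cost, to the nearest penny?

£208.64

space heater: Runtime = 8 h/week × 25 weeks = 200 h
space heater: 1.7 kW × 200 h = 340 kWh
washing machine: Runtime = 1 h/day × 365 days = 365 h
washing machine: 1.29 kW × 365 h = 470.85 kWh
clothes dryer: Runtime = 75 min × 31 = 2325 min = 38.75 h
clothes dryer: 2.27 kW × 38.75 h = 87.9625 kWh
clothes iron: Runtime = 6 h/day × 7 days = 42 h
clothes iron: 1.18 kW × 42 h = 49.56 kWh
Total energy = 948.3725 kWh
Cost = 948.3725 × £0.22 = £208.64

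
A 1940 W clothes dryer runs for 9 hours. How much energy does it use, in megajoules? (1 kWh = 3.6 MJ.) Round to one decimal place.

62.9 MJ

Energy = 1.94 kW × 9 h = 17.46 kWh
= 17.46 × 3.6 MJ = 62.9 MJ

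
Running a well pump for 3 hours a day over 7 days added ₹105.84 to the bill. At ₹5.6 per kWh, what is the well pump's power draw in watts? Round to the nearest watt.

900 W

Energy = ₹105.84 ÷ ₹5.6/kWh = 18.9 kWh
Runtime = 3 h/day × 7 days = 21 h
Power = 18.9 kWh ÷ 21 h = 0.9 kW = 900 W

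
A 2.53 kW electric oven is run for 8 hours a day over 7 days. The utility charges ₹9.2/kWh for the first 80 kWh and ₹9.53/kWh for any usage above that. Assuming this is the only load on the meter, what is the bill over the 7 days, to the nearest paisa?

₹1323.81

Runtime = 8 h/day × 7 days = 56 h
Energy = 2.53 kW × 56 h = 141.68 kWh
Tier 1 (0–80 kWh): 80 × ₹9.2 = ₹736
Above 80 kWh: 61.68 × ₹9.53 = ₹587.8104
Bill = ₹1323.81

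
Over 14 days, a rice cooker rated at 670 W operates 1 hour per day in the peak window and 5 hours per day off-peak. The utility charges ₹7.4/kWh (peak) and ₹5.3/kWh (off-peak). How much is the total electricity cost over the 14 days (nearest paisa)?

Peak energy = 0.67 kW × 1 h × 14 = 9.38 kWh
Off-peak energy = 0.67 kW × 5 h × 14 = 46.9 kWh
Cost = 9.38 × ₹7.4 + 46.9 × ₹5.3 = ₹69.412 + ₹248.57 = ₹317.98

₹317.98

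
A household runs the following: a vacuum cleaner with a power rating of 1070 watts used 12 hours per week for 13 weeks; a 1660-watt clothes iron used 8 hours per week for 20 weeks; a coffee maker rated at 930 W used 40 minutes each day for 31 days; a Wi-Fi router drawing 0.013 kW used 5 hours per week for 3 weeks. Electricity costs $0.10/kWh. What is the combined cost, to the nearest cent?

vacuum cleaner: Runtime = 12 h/week × 13 weeks = 156 h
vacuum cleaner: 1.07 kW × 156 h = 166.92 kWh
clothes iron: Runtime = 8 h/week × 20 weeks = 160 h
clothes iron: 1.66 kW × 160 h = 265.6 kWh
coffee maker: Runtime = 40 min × 31 = 1240 min = 20.666666… h
coffee maker: 0.93 kW × 20.666666… h = 19.22 kWh
Wi-Fi router: Runtime = 5 h/week × 3 weeks = 15 h
Wi-Fi router: 0.013 kW × 15 h = 0.195 kWh
Total energy = 451.935 kWh
Cost = 451.935 × $0.10 = $45.19

$45.19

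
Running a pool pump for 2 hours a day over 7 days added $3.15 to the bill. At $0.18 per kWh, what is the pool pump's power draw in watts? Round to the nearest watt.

1250 W

Energy = $3.15 ÷ $0.18/kWh = 17.5 kWh
Runtime = 2 h/day × 7 days = 14 h
Power = 17.5 kWh ÷ 14 h = 1.25 kW = 1250 W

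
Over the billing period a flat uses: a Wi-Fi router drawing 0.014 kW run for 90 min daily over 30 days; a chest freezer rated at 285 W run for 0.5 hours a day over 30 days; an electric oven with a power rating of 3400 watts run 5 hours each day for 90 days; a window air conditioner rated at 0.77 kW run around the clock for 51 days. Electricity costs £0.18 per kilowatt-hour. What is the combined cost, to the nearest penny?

Wi-Fi router: Runtime = 90 min × 30 = 2700 min = 45 h
Wi-Fi router: 0.014 kW × 45 h = 0.63 kWh
chest freezer: Runtime = 0.5 h/day × 30 days = 15 h
chest freezer: 0.285 kW × 15 h = 4.275 kWh
electric oven: Runtime = 5 h/day × 90 days = 450 h
electric oven: 3.4 kW × 450 h = 1530 kWh
window air conditioner: Runtime = 24 h × 51 = 1224 h
window air conditioner: 0.77 kW × 1224 h = 942.48 kWh
Total energy = 2477.385 kWh
Cost = 2477.385 × £0.18 = £445.93

£445.93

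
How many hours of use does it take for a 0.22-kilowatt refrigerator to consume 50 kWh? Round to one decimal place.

227.3 h

Hours = 50 kWh ÷ 0.22 kW = 227.3 h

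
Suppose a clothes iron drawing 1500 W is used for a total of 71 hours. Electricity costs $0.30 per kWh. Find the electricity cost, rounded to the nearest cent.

$31.95

Energy = 1.5 kW × 71 h = 106.5 kWh
Cost = 106.5 kWh × $0.30/kWh = $31.95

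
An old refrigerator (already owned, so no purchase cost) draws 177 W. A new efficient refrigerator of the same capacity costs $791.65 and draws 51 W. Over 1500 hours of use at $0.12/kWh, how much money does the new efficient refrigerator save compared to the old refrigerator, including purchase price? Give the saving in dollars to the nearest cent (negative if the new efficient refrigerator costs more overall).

old refrigerator: $0.00 + (177/1000) kW × 1500 h × $0.12 = $0.00 + $31.86 = $31.86
new efficient refrigerator: $791.65 + (51/1000) kW × 1500 h × $0.12 = $791.65 + $9.18 = $800.83
Saving = $31.86 − $800.83 = −$768.97

-$768.97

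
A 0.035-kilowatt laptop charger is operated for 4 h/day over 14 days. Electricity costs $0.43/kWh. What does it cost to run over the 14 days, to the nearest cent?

$0.84

Runtime = 4 h/day × 14 days = 56 h
Energy = 0.035 kW × 56 h = 1.96 kWh
Cost = 1.96 kWh × $0.43/kWh = $0.84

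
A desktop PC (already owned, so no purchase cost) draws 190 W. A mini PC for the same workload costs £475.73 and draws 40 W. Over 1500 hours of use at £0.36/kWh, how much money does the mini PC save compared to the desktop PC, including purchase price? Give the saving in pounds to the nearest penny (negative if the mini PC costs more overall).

desktop PC: £0.00 + (190/1000) kW × 1500 h × £0.36 = £0.00 + £102.6 = £102.6
mini PC: £475.73 + (40/1000) kW × 1500 h × £0.36 = £475.73 + £21.6 = £497.33
Saving = £102.6 − £497.33 = −£394.73

-£394.73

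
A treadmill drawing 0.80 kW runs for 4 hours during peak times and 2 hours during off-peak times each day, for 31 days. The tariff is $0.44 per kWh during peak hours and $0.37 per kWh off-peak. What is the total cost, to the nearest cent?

Peak energy = 0.8 kW × 4 h × 31 = 99.2 kWh
Off-peak energy = 0.8 kW × 2 h × 31 = 49.6 kWh
Cost = 99.2 × $0.44 + 49.6 × $0.37 = $43.648 + $18.352 = $62.00

$62.00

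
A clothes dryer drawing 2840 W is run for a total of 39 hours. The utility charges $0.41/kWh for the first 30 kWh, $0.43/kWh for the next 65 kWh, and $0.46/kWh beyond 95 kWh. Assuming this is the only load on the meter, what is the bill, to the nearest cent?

Energy = 2.84 kW × 39 h = 110.76 kWh
Tier 1 (0–30 kWh): 30 × $0.41 = $12.3
Tier 2 (30–95 kWh): 65 × $0.43 = $27.95
Above 95 kWh: 15.76 × $0.46 = $7.2496
Bill = $47.50

$47.50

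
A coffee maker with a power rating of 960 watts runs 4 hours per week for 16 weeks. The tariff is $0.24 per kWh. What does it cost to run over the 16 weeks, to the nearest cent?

Runtime = 4 h/week × 16 weeks = 64 h
Energy = 0.96 kW × 64 h = 61.44 kWh
Cost = 61.44 kWh × $0.24/kWh = $14.75

$14.75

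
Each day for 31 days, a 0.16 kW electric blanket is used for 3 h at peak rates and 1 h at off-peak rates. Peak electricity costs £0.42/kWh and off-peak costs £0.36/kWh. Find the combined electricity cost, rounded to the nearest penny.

£8.04

Peak energy = 0.16 kW × 3 h × 31 = 14.88 kWh
Off-peak energy = 0.16 kW × 1 h × 31 = 4.96 kWh
Cost = 14.88 × £0.42 + 4.96 × £0.36 = £6.2496 + £1.7856 = £8.04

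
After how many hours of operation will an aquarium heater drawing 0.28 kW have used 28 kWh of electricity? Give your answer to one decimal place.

Hours = 28 kWh ÷ 0.28 kW = 100.0 h

100.0 h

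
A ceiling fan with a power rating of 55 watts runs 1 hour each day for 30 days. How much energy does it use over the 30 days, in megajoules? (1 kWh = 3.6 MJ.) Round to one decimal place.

Runtime = 1 h/day × 30 days = 30 h
Energy = 0.055 kW × 30 h = 1.65 kWh
= 1.65 × 3.6 MJ = 5.9 MJ

5.9 MJ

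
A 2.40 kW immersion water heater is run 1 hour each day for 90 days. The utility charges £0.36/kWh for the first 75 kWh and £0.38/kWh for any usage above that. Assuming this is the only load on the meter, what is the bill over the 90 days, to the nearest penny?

£80.58

Runtime = 1 h/day × 90 days = 90 h
Energy = 2.4 kW × 90 h = 216 kWh
Tier 1 (0–75 kWh): 75 × £0.36 = £27
Above 75 kWh: 141 × £0.38 = £53.58
Bill = £80.58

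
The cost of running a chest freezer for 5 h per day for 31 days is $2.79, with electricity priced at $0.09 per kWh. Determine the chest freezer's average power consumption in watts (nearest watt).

Energy = $2.79 ÷ $0.09/kWh = 31 kWh
Runtime = 5 h/day × 31 days = 155 h
Power = 31 kWh ÷ 155 h = 0.2 kW = 200 W

200 W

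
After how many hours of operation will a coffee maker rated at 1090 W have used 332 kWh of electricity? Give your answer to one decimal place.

304.6 h

Hours = 332 kWh ÷ 1.09 kW = 304.6 h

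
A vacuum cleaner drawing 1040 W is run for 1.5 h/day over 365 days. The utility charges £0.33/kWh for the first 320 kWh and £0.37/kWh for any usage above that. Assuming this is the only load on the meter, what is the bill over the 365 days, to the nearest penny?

Runtime = 1.5 h/day × 365 days = 547.5 h
Energy = 1.04 kW × 547.5 h = 569.4 kWh
Tier 1 (0–320 kWh): 320 × £0.33 = £105.6
Above 320 kWh: 249.4 × £0.37 = £92.278
Bill = £197.88

£197.88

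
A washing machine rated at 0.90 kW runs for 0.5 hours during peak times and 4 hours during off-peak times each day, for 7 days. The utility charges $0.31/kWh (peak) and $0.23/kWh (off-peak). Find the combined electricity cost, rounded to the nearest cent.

Peak energy = 0.9 kW × 0.5 h × 7 = 3.15 kWh
Off-peak energy = 0.9 kW × 4 h × 7 = 25.2 kWh
Cost = 3.15 × $0.31 + 25.2 × $0.23 = $0.9765 + $5.796 = $6.77

$6.77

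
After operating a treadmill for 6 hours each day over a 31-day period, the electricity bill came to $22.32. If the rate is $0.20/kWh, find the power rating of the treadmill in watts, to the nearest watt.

600 W

Energy = $22.32 ÷ $0.20/kWh = 111.6 kWh
Runtime = 6 h/day × 31 days = 186 h
Power = 111.6 kWh ÷ 186 h = 0.6 kW = 600 W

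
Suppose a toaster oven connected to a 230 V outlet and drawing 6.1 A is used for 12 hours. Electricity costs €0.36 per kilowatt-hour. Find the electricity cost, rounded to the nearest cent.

Power = 6.1 A × 230 V = 1403 W = 1.403 kW
Energy = 1.403 kW × 12 h = 16.836 kWh
Cost = 16.836 kWh × €0.36/kWh = €6.06

€6.06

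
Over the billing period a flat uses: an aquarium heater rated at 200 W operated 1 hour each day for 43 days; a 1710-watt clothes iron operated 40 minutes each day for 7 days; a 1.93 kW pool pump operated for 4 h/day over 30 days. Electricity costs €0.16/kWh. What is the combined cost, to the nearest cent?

aquarium heater: Runtime = 1 h/day × 43 days = 43 h
aquarium heater: 0.2 kW × 43 h = 8.6 kWh
clothes iron: Runtime = 40 min × 7 = 280 min = 4.666666… h
clothes iron: 1.71 kW × 4.666666… h = 7.98 kWh
pool pump: Runtime = 4 h/day × 30 days = 120 h
pool pump: 1.93 kW × 120 h = 231.6 kWh
Total energy = 248.18 kWh
Cost = 248.18 × €0.16 = €39.71

€39.71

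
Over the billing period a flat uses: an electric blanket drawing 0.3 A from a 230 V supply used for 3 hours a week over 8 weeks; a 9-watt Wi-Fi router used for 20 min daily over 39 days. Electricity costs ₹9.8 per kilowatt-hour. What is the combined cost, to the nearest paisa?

electric blanket: Power = 0.3 A × 230 V = 69 W = 0.069 kW
electric blanket: Runtime = 3 h/week × 8 weeks = 24 h
electric blanket: 0.069 kW × 24 h = 1.656 kWh
Wi-Fi router: Runtime = 20 min × 39 = 780 min = 13 h
Wi-Fi router: 0.009 kW × 13 h = 0.117 kWh
Total energy = 1.773 kWh
Cost = 1.773 × ₹9.8 = ₹17.38

₹17.38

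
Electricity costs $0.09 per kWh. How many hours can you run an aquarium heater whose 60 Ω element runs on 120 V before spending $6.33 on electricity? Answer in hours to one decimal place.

Power = V²/R = 120²/60 = 240 W = 0.24 kW
Energy available = $6.33 ÷ $0.09/kWh = 70.3333 kWh
Hours = 70.3333 kWh ÷ 0.24 kW = 293.1 h

293.1 h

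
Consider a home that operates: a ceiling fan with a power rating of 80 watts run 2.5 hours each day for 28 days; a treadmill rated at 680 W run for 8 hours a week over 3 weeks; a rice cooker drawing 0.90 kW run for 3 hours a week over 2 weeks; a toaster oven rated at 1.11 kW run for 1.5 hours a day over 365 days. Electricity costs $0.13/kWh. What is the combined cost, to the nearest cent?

ceiling fan: Runtime = 2.5 h/day × 28 days = 70 h
ceiling fan: 0.08 kW × 70 h = 5.6 kWh
treadmill: Runtime = 8 h/week × 3 weeks = 24 h
treadmill: 0.68 kW × 24 h = 16.32 kWh
rice cooker: Runtime = 3 h/week × 2 weeks = 6 h
rice cooker: 0.9 kW × 6 h = 5.4 kWh
toaster oven: Runtime = 1.5 h/day × 365 days = 547.5 h
toaster oven: 1.11 kW × 547.5 h = 607.725 kWh
Total energy = 635.045 kWh
Cost = 635.045 × $0.13 = $82.56

$82.56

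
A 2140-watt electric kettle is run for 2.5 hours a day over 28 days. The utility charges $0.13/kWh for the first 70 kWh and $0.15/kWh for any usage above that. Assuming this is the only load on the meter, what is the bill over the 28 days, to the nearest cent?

$21.07

Runtime = 2.5 h/day × 28 days = 70 h
Energy = 2.14 kW × 70 h = 149.8 kWh
Tier 1 (0–70 kWh): 70 × $0.13 = $9.1
Above 70 kWh: 79.8 × $0.15 = $11.97
Bill = $21.07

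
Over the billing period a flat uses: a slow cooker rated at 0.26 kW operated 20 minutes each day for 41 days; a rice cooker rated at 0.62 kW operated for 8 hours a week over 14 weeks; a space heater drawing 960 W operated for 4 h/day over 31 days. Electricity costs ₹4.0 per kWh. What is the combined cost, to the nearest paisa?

slow cooker: Runtime = 20 min × 41 = 820 min = 13.666666… h
slow cooker: 0.26 kW × 13.666666… h = 3.553333… kWh
rice cooker: Runtime = 8 h/week × 14 weeks = 112 h
rice cooker: 0.62 kW × 112 h = 69.44 kWh
space heater: Runtime = 4 h/day × 31 days = 124 h
space heater: 0.96 kW × 124 h = 119.04 kWh
Total energy = 192.033333… kWh
Cost = 192.033333… × ₹4.0 = ₹768.13

₹768.13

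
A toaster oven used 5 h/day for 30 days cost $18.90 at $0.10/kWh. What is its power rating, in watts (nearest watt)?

Energy = $18.90 ÷ $0.10/kWh = 189 kWh
Runtime = 5 h/day × 30 days = 150 h
Power = 189 kWh ÷ 150 h = 1.26 kW = 1260 W

1260 W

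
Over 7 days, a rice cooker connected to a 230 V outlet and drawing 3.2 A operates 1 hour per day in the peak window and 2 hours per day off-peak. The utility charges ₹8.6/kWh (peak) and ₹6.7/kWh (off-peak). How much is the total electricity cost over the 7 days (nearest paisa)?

Power = 3.2 A × 230 V = 736 W = 0.736 kW
Peak energy = 0.736 kW × 1 h × 7 = 5.152 kWh
Off-peak energy = 0.736 kW × 2 h × 7 = 10.304 kWh
Cost = 5.152 × ₹8.6 + 10.304 × ₹6.7 = ₹44.3072 + ₹69.0368 = ₹113.34

₹113.34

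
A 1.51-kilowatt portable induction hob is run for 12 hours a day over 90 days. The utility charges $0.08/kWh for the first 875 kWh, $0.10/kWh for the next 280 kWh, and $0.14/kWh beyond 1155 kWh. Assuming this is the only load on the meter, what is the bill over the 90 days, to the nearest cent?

$164.61

Runtime = 12 h/day × 90 days = 1080 h
Energy = 1.51 kW × 1080 h = 1630.8 kWh
Tier 1 (0–875 kWh): 875 × $0.08 = $70
Tier 2 (875–1155 kWh): 280 × $0.10 = $28
Above 1155 kWh: 475.8 × $0.14 = $66.612
Bill = $164.61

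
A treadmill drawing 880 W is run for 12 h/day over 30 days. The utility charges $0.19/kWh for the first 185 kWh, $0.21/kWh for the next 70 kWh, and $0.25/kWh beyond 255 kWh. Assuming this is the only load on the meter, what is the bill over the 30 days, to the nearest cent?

Runtime = 12 h/day × 30 days = 360 h
Energy = 0.88 kW × 360 h = 316.8 kWh
Tier 1 (0–185 kWh): 185 × $0.19 = $35.15
Tier 2 (185–255 kWh): 70 × $0.21 = $14.7
Above 255 kWh: 61.8 × $0.25 = $15.45
Bill = $65.30

$65.30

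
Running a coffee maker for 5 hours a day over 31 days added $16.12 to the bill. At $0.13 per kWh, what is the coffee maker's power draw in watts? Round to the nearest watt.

800 W

Energy = $16.12 ÷ $0.13/kWh = 124 kWh
Runtime = 5 h/day × 31 days = 155 h
Power = 124 kWh ÷ 155 h = 0.8 kW = 800 W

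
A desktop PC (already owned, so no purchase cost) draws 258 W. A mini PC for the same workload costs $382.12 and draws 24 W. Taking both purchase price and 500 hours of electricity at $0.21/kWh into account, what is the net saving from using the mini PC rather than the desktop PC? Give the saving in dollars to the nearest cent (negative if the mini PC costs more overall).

desktop PC: $0.00 + (258/1000) kW × 500 h × $0.21 = $0.00 + $27.09 = $27.09
mini PC: $382.12 + (24/1000) kW × 500 h × $0.21 = $382.12 + $2.52 = $384.64
Saving = $27.09 − $384.64 = −$357.55

-$357.55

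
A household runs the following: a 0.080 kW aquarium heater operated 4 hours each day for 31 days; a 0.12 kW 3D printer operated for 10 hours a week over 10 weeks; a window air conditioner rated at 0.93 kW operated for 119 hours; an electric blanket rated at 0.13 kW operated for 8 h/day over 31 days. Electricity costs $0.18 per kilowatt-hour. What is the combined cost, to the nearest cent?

$29.67

aquarium heater: Runtime = 4 h/day × 31 days = 124 h
aquarium heater: 0.08 kW × 124 h = 9.92 kWh
3D printer: Runtime = 10 h/week × 10 weeks = 100 h
3D printer: 0.12 kW × 100 h = 12 kWh
window air conditioner: 0.93 kW × 119 h = 110.67 kWh
electric blanket: Runtime = 8 h/day × 31 days = 248 h
electric blanket: 0.13 kW × 248 h = 32.24 kWh
Total energy = 164.83 kWh
Cost = 164.83 × $0.18 = $29.67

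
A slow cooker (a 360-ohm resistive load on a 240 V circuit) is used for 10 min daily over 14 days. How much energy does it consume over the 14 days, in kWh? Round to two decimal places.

0.37 kWh

Power = V²/R = 240²/360 = 160 W = 0.16 kW
Runtime = 10 min × 14 = 140 min = 2.333333… h
Energy = 0.16 kW × 2.333333… h = 0.373333… kWh ≈ 0.37 kWh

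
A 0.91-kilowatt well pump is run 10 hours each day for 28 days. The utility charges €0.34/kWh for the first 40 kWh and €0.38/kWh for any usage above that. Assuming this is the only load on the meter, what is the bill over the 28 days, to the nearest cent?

Runtime = 10 h/day × 28 days = 280 h
Energy = 0.91 kW × 280 h = 254.8 kWh
Tier 1 (0–40 kWh): 40 × €0.34 = €13.6
Above 40 kWh: 214.8 × €0.38 = €81.624
Bill = €95.22

€95.22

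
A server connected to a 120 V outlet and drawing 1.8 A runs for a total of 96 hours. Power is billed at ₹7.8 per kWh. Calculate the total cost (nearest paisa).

₹161.74

Power = 1.8 A × 120 V = 216 W = 0.216 kW
Energy = 0.216 kW × 96 h = 20.736 kWh
Cost = 20.736 kWh × ₹7.8/kWh = ₹161.74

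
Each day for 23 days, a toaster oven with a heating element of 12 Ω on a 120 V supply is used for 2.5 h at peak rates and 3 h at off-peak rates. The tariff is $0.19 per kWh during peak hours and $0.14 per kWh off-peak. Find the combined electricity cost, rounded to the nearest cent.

$24.70

Power = V²/R = 120²/12 = 1200 W = 1.2 kW
Peak energy = 1.2 kW × 2.5 h × 23 = 69 kWh
Off-peak energy = 1.2 kW × 3 h × 23 = 82.8 kWh
Cost = 69 × $0.19 + 82.8 × $0.14 = $13.11 + $11.592 = $24.70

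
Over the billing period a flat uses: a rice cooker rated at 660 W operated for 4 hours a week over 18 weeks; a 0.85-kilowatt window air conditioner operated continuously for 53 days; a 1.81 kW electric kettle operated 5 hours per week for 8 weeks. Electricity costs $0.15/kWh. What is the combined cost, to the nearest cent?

rice cooker: Runtime = 4 h/week × 18 weeks = 72 h
rice cooker: 0.66 kW × 72 h = 47.52 kWh
window air conditioner: Runtime = 24 h × 53 = 1272 h
window air conditioner: 0.85 kW × 1272 h = 1081.2 kWh
electric kettle: Runtime = 5 h/week × 8 weeks = 40 h
electric kettle: 1.81 kW × 40 h = 72.4 kWh
Total energy = 1201.12 kWh
Cost = 1201.12 × $0.15 = $180.17

$180.17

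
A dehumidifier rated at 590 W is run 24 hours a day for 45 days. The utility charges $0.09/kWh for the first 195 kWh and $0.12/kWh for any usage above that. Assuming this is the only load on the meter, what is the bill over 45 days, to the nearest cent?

Runtime = 24 h × 45 = 1080 h
Energy = 0.59 kW × 1080 h = 637.2 kWh
Tier 1 (0–195 kWh): 195 × $0.09 = $17.55
Above 195 kWh: 442.2 × $0.12 = $53.064
Bill = $70.61

$70.61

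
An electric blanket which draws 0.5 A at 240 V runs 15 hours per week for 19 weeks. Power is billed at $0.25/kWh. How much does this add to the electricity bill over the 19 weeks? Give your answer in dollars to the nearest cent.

Power = 0.5 A × 240 V = 120 W = 0.12 kW
Runtime = 15 h/week × 19 weeks = 285 h
Energy = 0.12 kW × 285 h = 34.2 kWh
Cost = 34.2 kWh × $0.25/kWh = $8.55

$8.55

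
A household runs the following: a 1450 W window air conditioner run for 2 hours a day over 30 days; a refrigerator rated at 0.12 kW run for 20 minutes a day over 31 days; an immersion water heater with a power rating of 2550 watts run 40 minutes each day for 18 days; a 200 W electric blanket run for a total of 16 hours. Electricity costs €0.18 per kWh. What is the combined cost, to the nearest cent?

window air conditioner: Runtime = 2 h/day × 30 days = 60 h
window air conditioner: 1.45 kW × 60 h = 87 kWh
refrigerator: Runtime = 20 min × 31 = 620 min = 10.333333… h
refrigerator: 0.12 kW × 10.333333… h = 1.24 kWh
immersion water heater: Runtime = 40 min × 18 = 720 min = 12 h
immersion water heater: 2.55 kW × 12 h = 30.6 kWh
electric blanket: 0.2 kW × 16 h = 3.2 kWh
Total energy = 122.04 kWh
Cost = 122.04 × €0.18 = €21.97

€21.97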